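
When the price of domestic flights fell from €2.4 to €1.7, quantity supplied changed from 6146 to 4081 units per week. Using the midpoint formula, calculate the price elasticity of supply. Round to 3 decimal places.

1.183

%Δq = (4081 − 6146)/[(6146 + 4081)/2] = -2065/5113.5 ≈ -0.4038.
%Δp = (1.7 − 2.4)/[(2.4 + 1.7)/2] = -0.7/2.05 ≈ -0.3415.
Arc elasticity E = %Δq/%Δp ≈ -0.4038/-0.3415 ≈ 1.183.
|E| > 1: supply is elastic over this range.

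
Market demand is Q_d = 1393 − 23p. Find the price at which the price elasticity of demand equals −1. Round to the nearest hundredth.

30.28

For linear demand Q_d = a − bp, E = −bp/(a − bp). |E| = 1 ⇒ bp = a − bp ⇒ p = a/(2b).
p = 1393/(2·23) ≈ 30.28.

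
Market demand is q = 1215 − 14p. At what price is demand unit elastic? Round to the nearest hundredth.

For linear demand q = a − bp, E = −bp/(a − bp). |E| = 1 ⇒ bp = a − bp ⇒ p = a/(2b).
p = 1215/(2·14) ≈ 43.39.

43.39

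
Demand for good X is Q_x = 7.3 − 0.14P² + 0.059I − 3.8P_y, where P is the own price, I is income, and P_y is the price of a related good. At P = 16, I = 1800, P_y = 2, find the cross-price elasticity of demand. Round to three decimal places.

-0.108

Evaluating quantity at (P, I, P_y) gives Q_x = 7.3 − 0.14(16)² + 0.059(1800) − 3.8(2) = 7.3 − 35.84 + 106.2 − 7.6 = 70.06.
∂Q_x/∂P_y = −3.8, so E_xy = -3.8·(2/70.06) ≈ -0.108.
E_xy < 0: the goods are complements.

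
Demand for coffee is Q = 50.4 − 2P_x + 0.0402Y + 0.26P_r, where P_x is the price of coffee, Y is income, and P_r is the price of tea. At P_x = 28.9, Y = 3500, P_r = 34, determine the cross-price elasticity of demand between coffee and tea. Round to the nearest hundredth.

Evaluating quantity at (P_x, Y, P_r) gives Q = 50.4 − 2(28.9) + 0.0402(3500) + 0.26(34) = 50.4 − 57.8 + 140.7 + 8.84 = 142.14.
∂Q/∂P_r = +0.26, so E_xy = 0.26·(34/142.14) ≈ 0.06.
E_xy > 0: the goods are substitutes.

0.06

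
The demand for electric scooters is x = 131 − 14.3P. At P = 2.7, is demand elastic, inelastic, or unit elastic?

inelastic

At P = 2.7, x = 92.39.
dx/dP = −14.3.
Point elasticity E = (dx/dP)·(P/x) = -14.3 × 2.7/92.39 ≈ -0.418.
|E| ≈ 0.418 < 1, so demand is inelastic.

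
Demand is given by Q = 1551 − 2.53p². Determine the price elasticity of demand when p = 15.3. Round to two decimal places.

-1.24

At p = 15.3, Q = 958.7523.
dQ/dp = −2·2.53·p = −77.418.
Point elasticity E = (dQ/dp)·(p/Q) = -77.418 × 15.3/958.7523 ≈ -1.24.
|E| > 1, so demand is elastic at this price.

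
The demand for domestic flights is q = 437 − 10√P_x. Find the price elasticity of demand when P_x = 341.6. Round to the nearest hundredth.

At P_x = 341.6, q = 252.1758.
dq/dP_x = −10/(2√P_x) = −10/(2·18.4824).
Point elasticity E = (dq/dP_x)·(P_x/q) = -0.2705 × 341.6/252.1758 ≈ -0.37.
|E| < 1, so demand is inelastic at this price.

-0.37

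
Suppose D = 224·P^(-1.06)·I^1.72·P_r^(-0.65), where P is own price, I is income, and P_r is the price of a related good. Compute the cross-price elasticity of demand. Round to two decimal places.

-0.65

For a Cobb–Douglas (constant-elasticity) form D = A·P_r^α·…, the elasticity with respect to P_r equals the exponent α at every point.
Here the exponent on P_r is -0.65, so the cross-price elasticity of demand is -0.65.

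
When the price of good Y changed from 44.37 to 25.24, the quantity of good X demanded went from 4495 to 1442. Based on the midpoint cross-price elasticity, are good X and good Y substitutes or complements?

%ΔQ_x = (1442 − 4495)/[(4495+1442)/2] = -3053/2968.5 ≈ -1.0285.
%ΔP_y = (25.24 − 44.37)/[(44.37+25.24)/2] ≈ -0.5496.
E_xy = -1.0285/-0.5496 ≈ 1.871.
E_xy > 0, so the goods are substitutes.

substitutes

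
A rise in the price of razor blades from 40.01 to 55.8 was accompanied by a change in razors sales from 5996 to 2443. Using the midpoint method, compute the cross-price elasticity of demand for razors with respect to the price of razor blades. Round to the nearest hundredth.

-2.55

%ΔQ_x = (2443 − 5996)/[(5996+2443)/2] = -3553/4219.5 ≈ -0.8420.
%ΔP_y = (55.8 − 40.01)/[(40.01+55.8)/2] ≈ 0.3296.
E_xy = -0.8420/0.3296 ≈ -2.55.
E_xy < 0, so razors and razor blades are complements.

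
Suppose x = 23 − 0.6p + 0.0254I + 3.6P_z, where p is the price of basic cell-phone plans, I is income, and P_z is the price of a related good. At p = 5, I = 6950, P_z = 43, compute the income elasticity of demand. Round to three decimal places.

0.502

Evaluating quantity at (p, I, P_z) gives x = 23 − 0.6(5) + 0.0254(6950) + 3.6(43) = 23 − 3 + 176.53 + 154.8 = 351.33.
∂x/∂I = +0.0254, so E_I = 0.0254·(6950/351.33) ≈ 0.502.
E_I ∈ (0,1): normal good (necessity).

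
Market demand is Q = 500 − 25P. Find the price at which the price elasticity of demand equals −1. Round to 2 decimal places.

10.00

For linear demand Q = a − bP, E = −bP/(a − bP). |E| = 1 ⇒ bP = a − bP ⇒ P = a/(2b).
P = 500/(2·25) = 10.00.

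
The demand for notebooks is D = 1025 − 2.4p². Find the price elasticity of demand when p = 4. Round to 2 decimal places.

At p = 4, D = 986.6.
dD/dp = −2·2.4·p = −19.2.
Point elasticity E = (dD/dp)·(p/D) = -19.2 × 4/986.6 ≈ -0.08.
|E| < 1, so demand is inelastic at this price.

-0.08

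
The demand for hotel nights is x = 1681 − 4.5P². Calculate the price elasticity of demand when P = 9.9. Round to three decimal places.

At P = 9.9, x = 1239.955.
dx/dP = −2·4.5·P = −89.1.
Point elasticity E = (dx/dP)·(P/x) = -89.1 × 9.9/1239.955 ≈ -0.711.
|E| < 1, so demand is inelastic at this price.

-0.711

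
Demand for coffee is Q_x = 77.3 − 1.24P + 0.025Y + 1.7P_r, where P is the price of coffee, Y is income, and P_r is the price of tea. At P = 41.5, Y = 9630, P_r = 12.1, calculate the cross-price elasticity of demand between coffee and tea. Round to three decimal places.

0.072

First evaluate Q_x: 77.3 − 1.24(41.5) + 0.025(9630) + 1.7(12.1) = 77.3 − 51.46 + 240.75 + 20.57 = 287.16.
∂Q_x/∂P_r = +1.7, so E_xy = 1.7·(12.1/287.16) ≈ 0.072.
E_xy > 0: the goods are substitutes.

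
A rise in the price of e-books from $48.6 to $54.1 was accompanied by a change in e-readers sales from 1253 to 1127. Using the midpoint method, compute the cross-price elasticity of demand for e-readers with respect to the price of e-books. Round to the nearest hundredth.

-0.99

%ΔQ_x = (1127 − 1253)/[(1253+1127)/2] = -126/1190 ≈ -0.1059.
%ΔP_y = (54.1 − 48.6)/[(48.6+54.1)/2] ≈ 0.1071.
E_xy = -0.1059/0.1071 ≈ -0.99.
E_xy < 0, so e-readers and e-books are complements.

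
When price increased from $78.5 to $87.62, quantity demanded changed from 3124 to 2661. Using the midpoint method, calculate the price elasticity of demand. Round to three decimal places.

%Δq = (2661 − 3124)/[(3124 + 2661)/2] = -463/2892.5 ≈ -0.1601.
%Δp = (87.62 − 78.5)/[(78.5 + 87.62)/2] = 9.12/83.06 ≈ 0.1098.
Arc elasticity E = %Δq/%Δp ≈ -0.1601/0.1098 ≈ -1.458.
|E| > 1: demand is elastic over this range.

-1.458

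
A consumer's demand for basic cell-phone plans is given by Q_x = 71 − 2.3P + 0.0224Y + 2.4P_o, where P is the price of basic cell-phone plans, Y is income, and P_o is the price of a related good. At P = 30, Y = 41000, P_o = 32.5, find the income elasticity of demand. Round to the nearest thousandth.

0.920

At the given point, Q_x = 71 − 2.3(30) + 0.0224(41000) + 2.4(32.5) = 71 − 69 + 918.4 + 78 = 998.4.
∂Q_x/∂Y = +0.0224, so E_I = 0.0224·(41000/998.4) ≈ 0.920.
E_I ∈ (0,1): normal good (necessity).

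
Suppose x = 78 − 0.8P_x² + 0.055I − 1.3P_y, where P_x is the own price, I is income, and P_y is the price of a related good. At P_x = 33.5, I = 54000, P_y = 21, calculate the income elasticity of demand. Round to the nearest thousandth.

First evaluate x: 78 − 0.8(33.5)² + 0.055(54000) − 1.3(21) = 78 − 897.8 + 2970 − 27.3 = 2122.9.
∂x/∂I = +0.055, so E_I = 0.055·(54000/2122.9) ≈ 1.399.
E_I > 1: normal good (luxury).

1.399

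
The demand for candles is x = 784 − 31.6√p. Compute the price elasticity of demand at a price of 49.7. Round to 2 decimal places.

-0.20

At p = 49.7, x = 561.2256.
dx/dp = −31.6/(2√p) = −31.6/(2·7.0498).
Point elasticity E = (dx/dp)·(p/x) = -2.2412 × 49.7/561.2256 ≈ -0.20.
|E| < 1, so demand is inelastic at this price.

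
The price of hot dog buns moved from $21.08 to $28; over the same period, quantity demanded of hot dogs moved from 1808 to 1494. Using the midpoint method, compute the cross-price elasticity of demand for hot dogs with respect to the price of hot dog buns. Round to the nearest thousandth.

%ΔQ_x = (1494 − 1808)/[(1808+1494)/2] = -314/1651 ≈ -0.1902.
%ΔP_y = (28 − 21.08)/[(21.08+28)/2] ≈ 0.2820.
E_xy = -0.1902/0.2820 ≈ -0.674.
E_xy < 0, so hot dogs and hot dog buns are complements.

-0.674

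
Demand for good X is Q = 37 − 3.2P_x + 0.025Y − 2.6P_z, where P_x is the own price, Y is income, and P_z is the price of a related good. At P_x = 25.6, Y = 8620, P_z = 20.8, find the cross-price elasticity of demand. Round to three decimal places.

-0.464

Substituting, Q = 37 − 3.2(25.6) + 0.025(8620) − 2.6(20.8) = 37 − 81.92 + 215.5 − 54.08 = 116.5.
∂Q/∂P_z = −2.6, so E_xy = -2.6·(20.8/116.5) ≈ -0.464.
E_xy < 0: the goods are complements.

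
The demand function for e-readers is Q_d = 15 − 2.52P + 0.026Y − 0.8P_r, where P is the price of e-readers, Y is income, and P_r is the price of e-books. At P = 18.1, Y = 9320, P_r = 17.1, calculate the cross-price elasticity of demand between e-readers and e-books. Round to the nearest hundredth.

At the given point, Q_d = 15 − 2.52(18.1) + 0.026(9320) − 0.8(17.1) = 15 − 45.612 + 242.32 − 13.68 = 198.028.
∂Q_d/∂P_r = −0.8, so E_xy = -0.8·(17.1/198.028) ≈ -0.07.
E_xy < 0: the goods are complements.

-0.07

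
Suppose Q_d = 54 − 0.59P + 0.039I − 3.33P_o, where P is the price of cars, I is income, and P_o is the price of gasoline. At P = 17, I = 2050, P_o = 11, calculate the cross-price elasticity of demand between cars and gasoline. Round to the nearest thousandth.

Q_d = 54 − 0.59(17) + 0.039(2050) − 3.33(11) = 54 − 10.03 + 79.95 − 36.63 = 87.29.
∂Q_d/∂P_o = −3.33, so E_xy = -3.33·(11/87.29) ≈ -0.420.
E_xy < 0: the goods are complements.

-0.420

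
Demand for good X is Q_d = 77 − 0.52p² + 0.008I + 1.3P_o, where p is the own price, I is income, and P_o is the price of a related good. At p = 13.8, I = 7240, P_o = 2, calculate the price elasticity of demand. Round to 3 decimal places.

At the given point, Q_d = 77 − 0.52(13.8)² + 0.008(7240) + 1.3(2) = 77 − 99.0288 + 57.92 + 2.6 = 38.4912.
∂Q_d/∂p = −2·0.52·p = -14.352, so E_p = -14.352·(13.8/38.4912) ≈ -5.146.
|E_p| > 1: demand is elastic.

-5.146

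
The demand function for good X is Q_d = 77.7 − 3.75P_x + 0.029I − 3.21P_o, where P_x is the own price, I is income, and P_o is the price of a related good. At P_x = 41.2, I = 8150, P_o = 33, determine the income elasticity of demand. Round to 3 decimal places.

4.408

Substituting, Q_d = 77.7 − 3.75(41.2) + 0.029(8150) − 3.21(33) = 77.7 − 154.5 + 236.35 − 105.93 = 53.62.
∂Q_d/∂I = +0.029, so E_I = 0.029·(8150/53.62) ≈ 4.408.
E_I > 1: normal good (luxury).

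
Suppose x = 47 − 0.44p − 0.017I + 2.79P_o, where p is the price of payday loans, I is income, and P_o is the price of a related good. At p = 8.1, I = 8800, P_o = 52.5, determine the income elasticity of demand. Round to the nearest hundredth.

-3.71

Substituting, x = 47 − 0.44(8.1) − 0.017(8800) + 2.79(52.5) = 47 − 3.564 − 149.6 + 146.475 = 40.311.
∂x/∂I = −0.017, so E_I = -0.017·(8800/40.311) ≈ -3.71.
E_I < 0: inferior good.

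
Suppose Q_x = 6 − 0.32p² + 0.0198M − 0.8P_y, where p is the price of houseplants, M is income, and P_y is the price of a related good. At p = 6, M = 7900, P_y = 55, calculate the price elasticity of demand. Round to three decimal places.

Evaluating quantity at (p, M, P_y) gives Q_x = 6 − 0.32(6)² + 0.0198(7900) − 0.8(55) = 6 − 11.52 + 156.42 − 44 = 106.9.
∂Q_x/∂p = −2·0.32·p = -3.84, so E_p = -3.84·(6/106.9) ≈ -0.216.
|E_p| < 1: demand is inelastic.

-0.216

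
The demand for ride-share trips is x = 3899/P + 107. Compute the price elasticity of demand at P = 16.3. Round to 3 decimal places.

At P = 16.3, x = 346.2025.
dx/dP = −3899/P² = −14.675.
Point elasticity E = (dx/dP)·(P/x) = -14.675 × 16.3/346.2025 ≈ -0.691.
|E| < 1, so demand is inelastic at this price.

-0.691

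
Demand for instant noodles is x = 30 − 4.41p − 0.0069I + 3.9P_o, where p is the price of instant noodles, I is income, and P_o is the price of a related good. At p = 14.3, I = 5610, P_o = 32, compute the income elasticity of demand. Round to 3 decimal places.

-0.730

Evaluating quantity at (p, I, P_o) gives x = 30 − 4.41(14.3) − 0.0069(5610) + 3.9(32) = 30 − 63.063 − 38.709 + 124.8 = 53.028.
∂x/∂I = −0.0069, so E_I = -0.0069·(5610/53.028) ≈ -0.730.
E_I < 0: inferior good.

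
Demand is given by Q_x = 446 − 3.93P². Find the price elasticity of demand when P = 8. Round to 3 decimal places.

At P = 8, Q_x = 194.48.
dQ_x/dP = −2·3.93·P = −62.88.
Point elasticity E = (dQ_x/dP)·(P/Q_x) = -62.88 × 8/194.48 ≈ -2.587.
|E| > 1, so demand is elastic at this price.

-2.587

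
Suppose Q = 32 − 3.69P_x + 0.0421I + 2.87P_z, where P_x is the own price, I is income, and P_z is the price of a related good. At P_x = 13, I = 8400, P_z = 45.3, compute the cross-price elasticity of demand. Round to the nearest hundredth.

0.28

Q = 32 − 3.69(13) + 0.0421(8400) + 2.87(45.3) = 32 − 47.97 + 353.64 + 130.011 = 467.681.
∂Q/∂P_z = +2.87, so E_xy = 2.87·(45.3/467.681) ≈ 0.28.
E_xy > 0: the goods are substitutes.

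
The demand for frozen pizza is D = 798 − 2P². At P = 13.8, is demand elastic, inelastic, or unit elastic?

elastic

At P = 13.8, D = 417.12.
dD/dP = −2·2·P = −55.2.
Point elasticity E = (dD/dP)·(P/D) = -55.2 × 13.8/417.12 ≈ -1.826.
|E| ≈ 1.826 > 1, so demand is elastic.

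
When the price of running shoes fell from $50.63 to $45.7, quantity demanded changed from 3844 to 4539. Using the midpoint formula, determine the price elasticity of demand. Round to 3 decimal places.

-1.620

%ΔQ = (4539 − 3844)/[(3844 + 4539)/2] = 695/4191.5 ≈ 0.1658.
%Δp = (45.7 − 50.63)/[(50.63 + 45.7)/2] = -4.93/48.165 ≈ -0.1024.
Arc elasticity E = %ΔQ/%Δp ≈ 0.1658/-0.1024 ≈ -1.620.
|E| > 1: demand is elastic over this range.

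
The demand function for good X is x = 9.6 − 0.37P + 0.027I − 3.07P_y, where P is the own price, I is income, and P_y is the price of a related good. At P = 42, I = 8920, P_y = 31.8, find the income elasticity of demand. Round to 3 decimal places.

1.754

First evaluate x: 9.6 − 0.37(42) + 0.027(8920) − 3.07(31.8) = 9.6 − 15.54 + 240.84 − 97.626 = 137.274.
∂x/∂I = +0.027, so E_I = 0.027·(8920/137.274) ≈ 1.754.
E_I > 1: normal good (luxury).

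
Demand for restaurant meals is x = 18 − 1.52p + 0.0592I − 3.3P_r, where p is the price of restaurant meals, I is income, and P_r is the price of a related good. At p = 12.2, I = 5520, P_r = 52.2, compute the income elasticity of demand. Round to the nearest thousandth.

Substituting, x = 18 − 1.52(12.2) + 0.0592(5520) − 3.3(52.2) = 18 − 18.544 + 326.784 − 172.26 = 153.98.
∂x/∂I = +0.0592, so E_I = 0.0592·(5520/153.98) ≈ 2.122.
E_I > 1: normal good (luxury).

2.122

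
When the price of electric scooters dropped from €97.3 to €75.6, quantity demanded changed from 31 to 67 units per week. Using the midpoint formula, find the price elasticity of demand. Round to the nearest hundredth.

%Δq = (67 − 31)/[(31 + 67)/2] = 36/49 ≈ 0.7347.
%ΔP = (75.6 − 97.3)/[(97.3 + 75.6)/2] = -21.7/86.45 ≈ -0.2510.
Arc elasticity E = %Δq/%ΔP ≈ 0.7347/-0.2510 ≈ -2.93.
|E| > 1: demand is elastic over this range.

-2.93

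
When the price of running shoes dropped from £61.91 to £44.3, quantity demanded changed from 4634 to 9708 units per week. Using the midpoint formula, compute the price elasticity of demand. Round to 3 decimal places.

-2.134

%Δq = (9708 − 4634)/[(4634 + 9708)/2] = 5074/7171 ≈ 0.7076.
%Δp = (44.3 − 61.91)/[(61.91 + 44.3)/2] = -17.61/53.105 ≈ -0.3316.
Arc elasticity E = %Δq/%Δp ≈ 0.7076/-0.3316 ≈ -2.134.
|E| > 1: demand is elastic over this range.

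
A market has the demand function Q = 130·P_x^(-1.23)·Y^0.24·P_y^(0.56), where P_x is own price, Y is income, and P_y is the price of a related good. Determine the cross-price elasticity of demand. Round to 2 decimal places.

For a Cobb–Douglas (constant-elasticity) form Q = A·P_y^α·…, the elasticity with respect to P_y equals the exponent α at every point.
Here the exponent on P_y is 0.56, so the cross-price elasticity of demand is 0.56.

0.56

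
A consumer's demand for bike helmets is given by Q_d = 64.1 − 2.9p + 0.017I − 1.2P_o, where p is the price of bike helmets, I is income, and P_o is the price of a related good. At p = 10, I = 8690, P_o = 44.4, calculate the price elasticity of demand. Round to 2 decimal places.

-0.22

First evaluate Q_d: 64.1 − 2.9(10) + 0.017(8690) − 1.2(44.4) = 64.1 − 29 + 147.73 − 53.28 = 129.55.
∂Q_d/∂p = −2.9, so E_p = (−2.9)·(10/129.55) ≈ -0.22.
|E_p| < 1: demand is inelastic.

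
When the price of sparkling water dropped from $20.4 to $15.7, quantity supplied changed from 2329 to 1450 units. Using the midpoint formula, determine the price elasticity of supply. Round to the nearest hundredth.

%ΔQ = (1450 − 2329)/[(2329 + 1450)/2] = -879/1889.5 ≈ -0.4652.
%Δp = (15.7 − 20.4)/[(20.4 + 15.7)/2] = -4.7/18.05 ≈ -0.2604.
Arc elasticity E = %ΔQ/%Δp ≈ -0.4652/-0.2604 ≈ 1.79.
|E| > 1: supply is elastic over this range.

1.79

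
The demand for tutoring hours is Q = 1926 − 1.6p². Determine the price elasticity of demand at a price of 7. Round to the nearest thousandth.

-0.085

At p = 7, Q = 1847.6.
dQ/dp = −2·1.6·p = −22.4.
Point elasticity E = (dQ/dp)·(p/Q) = -22.4 × 7/1847.6 ≈ -0.085.
|E| < 1, so demand is inelastic at this price.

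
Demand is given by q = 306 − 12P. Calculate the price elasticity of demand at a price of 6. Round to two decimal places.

-0.31

At P = 6, q = 234.
dq/dP = −12.
Point elasticity E = (dq/dP)·(P/q) = -12 × 6/234 ≈ -0.31.
|E| < 1, so demand is inelastic at this price.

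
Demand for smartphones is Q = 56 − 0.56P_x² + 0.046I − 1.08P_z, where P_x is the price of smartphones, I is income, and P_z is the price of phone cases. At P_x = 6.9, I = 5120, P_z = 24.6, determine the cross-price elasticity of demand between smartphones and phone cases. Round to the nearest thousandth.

-0.111

At the given point, Q = 56 − 0.56(6.9)² + 0.046(5120) − 1.08(24.6) = 56 − 26.6616 + 235.52 − 26.568 = 238.2904.
∂Q/∂P_z = −1.08, so E_xy = -1.08·(24.6/238.2904) ≈ -0.111.
E_xy < 0: the goods are complements.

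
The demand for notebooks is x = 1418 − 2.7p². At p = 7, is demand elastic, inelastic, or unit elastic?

At p = 7, x = 1285.7.
dx/dp = −2·2.7·p = −37.8.
Point elasticity E = (dx/dp)·(p/x) = -37.8 × 7/1285.7 ≈ -0.206.
|E| ≈ 0.206 < 1, so demand is inelastic.

inelastic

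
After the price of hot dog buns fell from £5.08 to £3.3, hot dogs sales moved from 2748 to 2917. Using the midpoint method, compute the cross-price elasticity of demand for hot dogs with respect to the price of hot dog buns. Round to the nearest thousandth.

-0.140

%ΔQ_x = (2917 − 2748)/[(2748+2917)/2] = 169/2832.5 ≈ 0.0597.
%ΔP_y = (3.3 − 5.08)/[(5.08+3.3)/2] ≈ -0.4248.
E_xy = 0.0597/-0.4248 ≈ -0.140.
E_xy < 0, so hot dogs and hot dog buns are complements.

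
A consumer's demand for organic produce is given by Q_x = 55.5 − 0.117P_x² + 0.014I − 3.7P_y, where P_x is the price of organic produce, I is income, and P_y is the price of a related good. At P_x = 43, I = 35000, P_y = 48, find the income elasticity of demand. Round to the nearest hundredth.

At the given point, Q_x = 55.5 − 0.117(43)² + 0.014(35000) − 3.7(48) = 55.5 − 216.333 + 490 − 177.6 = 151.567.
∂Q_x/∂I = +0.014, so E_I = 0.014·(35000/151.567) ≈ 3.23.
E_I > 1: normal good (luxury).

3.23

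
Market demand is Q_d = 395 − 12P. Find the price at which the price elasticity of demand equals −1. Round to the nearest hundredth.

16.46

For linear demand Q_d = a − bP, E = −bP/(a − bP). |E| = 1 ⇒ bP = a − bP ⇒ P = a/(2b).
P = 395/(2·12) ≈ 16.46.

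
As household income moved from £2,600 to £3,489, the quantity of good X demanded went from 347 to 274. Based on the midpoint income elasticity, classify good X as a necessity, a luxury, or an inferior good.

%ΔQ = (274 − 347)/[(347+274)/2] = -73/310.5 ≈ -0.2351.
%ΔY = (3,489 − 2,600)/[(2,600+3,489)/2] = 889/3044.5 ≈ 0.2920.
E_I = %ΔQ/%ΔY ≈ -0.805.
E_I < 0: inferior good.

inferior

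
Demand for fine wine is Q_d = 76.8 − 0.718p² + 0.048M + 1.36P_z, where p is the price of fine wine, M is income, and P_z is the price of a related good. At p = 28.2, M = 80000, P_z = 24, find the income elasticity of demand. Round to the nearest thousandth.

1.137

Q_d = 76.8 − 0.718(28.2)² + 0.048(80000) + 1.36(24) = 76.8 − 570.9823 + 3840 + 32.64 = 3378.4577.
∂Q_d/∂M = +0.048, so E_I = 0.048·(80000/3378.4577) ≈ 1.137.
E_I > 1: normal good (luxury).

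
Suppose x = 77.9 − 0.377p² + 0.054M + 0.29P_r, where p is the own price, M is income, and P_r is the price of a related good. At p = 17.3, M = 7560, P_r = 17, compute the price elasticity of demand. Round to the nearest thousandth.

-0.597

First evaluate x: 77.9 − 0.377(17.3)² + 0.054(7560) + 0.29(17) = 77.9 − 112.8323 + 408.24 + 4.93 = 378.2377.
∂x/∂p = −2·0.377·p = -13.0442, so E_p = -13.0442·(17.3/378.2377) ≈ -0.597.
|E_p| < 1: demand is inelastic.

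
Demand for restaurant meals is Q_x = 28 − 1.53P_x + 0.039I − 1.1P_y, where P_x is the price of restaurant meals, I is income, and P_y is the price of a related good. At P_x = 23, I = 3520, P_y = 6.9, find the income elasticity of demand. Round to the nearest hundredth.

First evaluate Q_x: 28 − 1.53(23) + 0.039(3520) − 1.1(6.9) = 28 − 35.19 + 137.28 − 7.59 = 122.5.
∂Q_x/∂I = +0.039, so E_I = 0.039·(3520/122.5) ≈ 1.12.
E_I > 1: normal good (luxury).

1.12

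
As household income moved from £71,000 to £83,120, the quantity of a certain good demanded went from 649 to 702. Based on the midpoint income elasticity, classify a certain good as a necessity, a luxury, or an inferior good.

necessity

%ΔQ = (702 − 649)/[(649+702)/2] = 53/675.5 ≈ 0.0785.
%ΔI = (83,120 − 71,000)/[(71,000+83,120)/2] = 12120/77060 ≈ 0.1573.
E_I = %ΔQ/%ΔI ≈ 0.499.
E_I ∈ (0,1): normal good (necessity).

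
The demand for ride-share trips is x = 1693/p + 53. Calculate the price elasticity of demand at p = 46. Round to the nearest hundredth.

At p = 46, x = 89.8043.
dx/dp = −1693/p² = −0.8001.
Point elasticity E = (dx/dp)·(p/x) = -0.8001 × 46/89.8043 ≈ -0.41.
|E| < 1, so demand is inelastic at this price.

-0.41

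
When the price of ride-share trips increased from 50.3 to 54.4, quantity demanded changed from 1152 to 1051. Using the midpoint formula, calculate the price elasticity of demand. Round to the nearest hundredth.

-1.17

%Δq = (1051 − 1152)/[(1152 + 1051)/2] = -101/1101.5 ≈ -0.0917.
%ΔP = (54.4 − 50.3)/[(50.3 + 54.4)/2] = 4.1/52.35 ≈ 0.0783.
Arc elasticity E = %Δq/%ΔP ≈ -0.0917/0.0783 ≈ -1.17.
|E| > 1: demand is elastic over this range.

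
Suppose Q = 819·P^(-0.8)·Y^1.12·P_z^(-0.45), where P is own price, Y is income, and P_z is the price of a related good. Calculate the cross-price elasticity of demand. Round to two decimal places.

For a Cobb–Douglas (constant-elasticity) form Q = A·P_z^α·…, the elasticity with respect to P_z equals the exponent α at every point.
Here the exponent on P_z is -0.45, so the cross-price elasticity of demand is -0.45.

-0.45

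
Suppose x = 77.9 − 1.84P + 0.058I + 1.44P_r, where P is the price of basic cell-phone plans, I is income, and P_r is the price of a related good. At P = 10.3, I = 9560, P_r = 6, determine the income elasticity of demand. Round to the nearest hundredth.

0.89

x = 77.9 − 1.84(10.3) + 0.058(9560) + 1.44(6) = 77.9 − 18.952 + 554.48 + 8.64 = 622.068.
∂x/∂I = +0.058, so E_I = 0.058·(9560/622.068) ≈ 0.89.
E_I ∈ (0,1): normal good (necessity).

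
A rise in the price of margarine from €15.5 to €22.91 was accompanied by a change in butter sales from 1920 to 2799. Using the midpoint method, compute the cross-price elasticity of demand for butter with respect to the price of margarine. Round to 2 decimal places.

0.97

%ΔQ_x = (2799 − 1920)/[(1920+2799)/2] = 879/2359.5 ≈ 0.3725.
%ΔP_y = (22.91 − 15.5)/[(15.5+22.91)/2] ≈ 0.3858.
E_xy = 0.3725/0.3858 ≈ 0.97.
E_xy > 0, so butter and margarine are substitutes.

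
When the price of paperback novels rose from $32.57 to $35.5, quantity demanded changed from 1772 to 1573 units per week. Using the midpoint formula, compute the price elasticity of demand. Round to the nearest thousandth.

-1.382

%Δq = (1573 − 1772)/[(1772 + 1573)/2] = -199/1672.5 ≈ -0.1190.
%ΔP = (35.5 − 32.57)/[(32.57 + 35.5)/2] = 2.93/34.035 ≈ 0.0861.
Arc elasticity E = %Δq/%ΔP ≈ -0.1190/0.0861 ≈ -1.382.
|E| > 1: demand is elastic over this range.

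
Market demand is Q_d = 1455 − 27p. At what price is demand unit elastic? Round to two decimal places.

For linear demand Q_d = a − bp, E = −bp/(a − bp). |E| = 1 ⇒ bp = a − bp ⇒ p = a/(2b).
p = 1455/(2·27) ≈ 26.94.

26.94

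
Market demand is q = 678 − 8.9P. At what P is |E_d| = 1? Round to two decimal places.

For linear demand q = a − bP, E = −bP/(a − bP). |E| = 1 ⇒ bP = a − bP ⇒ P = a/(2b).
P = 678/(2·8.9) ≈ 38.09.

38.09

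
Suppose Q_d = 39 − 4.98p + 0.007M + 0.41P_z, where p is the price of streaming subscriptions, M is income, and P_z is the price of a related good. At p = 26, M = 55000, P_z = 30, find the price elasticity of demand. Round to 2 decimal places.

Substituting, Q_d = 39 − 4.98(26) + 0.007(55000) + 0.41(30) = 39 − 129.48 + 385 + 12.3 = 306.82.
∂Q_d/∂p = −4.98, so E_p = (−4.98)·(26/306.82) ≈ -0.42.
|E_p| < 1: demand is inelastic.

-0.42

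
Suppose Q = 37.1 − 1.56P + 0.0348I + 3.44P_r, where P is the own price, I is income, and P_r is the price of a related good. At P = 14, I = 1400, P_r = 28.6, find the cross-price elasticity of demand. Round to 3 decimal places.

Substituting, Q = 37.1 − 1.56(14) + 0.0348(1400) + 3.44(28.6) = 37.1 − 21.84 + 48.72 + 98.384 = 162.364.
∂Q/∂P_r = +3.44, so E_xy = 3.44·(28.6/162.364) ≈ 0.606.
E_xy > 0: the goods are substitutes.

0.606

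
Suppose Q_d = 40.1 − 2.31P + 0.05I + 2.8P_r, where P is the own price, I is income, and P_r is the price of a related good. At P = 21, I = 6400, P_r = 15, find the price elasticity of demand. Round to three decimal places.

-0.137

At the given point, Q_d = 40.1 − 2.31(21) + 0.05(6400) + 2.8(15) = 40.1 − 48.51 + 320 + 42 = 353.59.
∂Q_d/∂P = −2.31, so E_p = (−2.31)·(21/353.59) ≈ -0.137.
|E_p| < 1: demand is inelastic.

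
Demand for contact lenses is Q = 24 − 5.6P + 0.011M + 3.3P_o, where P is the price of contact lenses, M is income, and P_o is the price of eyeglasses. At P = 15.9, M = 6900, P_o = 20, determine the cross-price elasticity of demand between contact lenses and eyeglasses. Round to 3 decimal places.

0.859

Substituting, Q = 24 − 5.6(15.9) + 0.011(6900) + 3.3(20) = 24 − 89.04 + 75.9 + 66 = 76.86.
∂Q/∂P_o = +3.3, so E_xy = 3.3·(20/76.86) ≈ 0.859.
E_xy > 0: the goods are substitutes.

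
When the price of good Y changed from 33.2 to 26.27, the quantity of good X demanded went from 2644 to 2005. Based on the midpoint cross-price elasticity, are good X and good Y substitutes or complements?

substitutes

%ΔQ_x = (2005 − 2644)/[(2644+2005)/2] = -639/2324.5 ≈ -0.2749.
%ΔP_y = (26.27 − 33.2)/[(33.2+26.27)/2] ≈ -0.2331.
E_xy = -0.2749/-0.2331 ≈ 1.180.
E_xy > 0, so the goods are substitutes.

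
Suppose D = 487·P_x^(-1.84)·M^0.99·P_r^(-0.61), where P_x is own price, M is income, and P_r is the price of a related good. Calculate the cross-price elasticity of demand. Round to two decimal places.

For a Cobb–Douglas (constant-elasticity) form D = A·P_r^α·…, the elasticity with respect to P_r equals the exponent α at every point.
Here the exponent on P_r is -0.61, so the cross-price elasticity of demand is -0.61.

-0.61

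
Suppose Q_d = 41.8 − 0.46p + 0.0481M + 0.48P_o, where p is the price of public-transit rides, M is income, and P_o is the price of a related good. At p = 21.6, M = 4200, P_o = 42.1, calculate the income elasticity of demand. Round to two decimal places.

Q_d = 41.8 − 0.46(21.6) + 0.0481(4200) + 0.48(42.1) = 41.8 − 9.936 + 202.02 + 20.208 = 254.092.
∂Q_d/∂M = +0.0481, so E_I = 0.0481·(4200/254.092) ≈ 0.80.
E_I ∈ (0,1): normal good (necessity).

0.80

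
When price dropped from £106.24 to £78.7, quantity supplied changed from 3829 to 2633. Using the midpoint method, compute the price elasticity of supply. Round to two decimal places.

%ΔQ = (2633 − 3829)/[(3829 + 2633)/2] = -1196/3231 ≈ -0.3702.
%Δp = (78.7 − 106.24)/[(106.24 + 78.7)/2] = -27.54/92.47 ≈ -0.2978.
Arc elasticity E = %ΔQ/%Δp ≈ -0.3702/-0.2978 ≈ 1.24.
|E| > 1: supply is elastic over this range.

1.24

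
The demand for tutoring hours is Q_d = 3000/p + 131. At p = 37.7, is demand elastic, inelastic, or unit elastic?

At p = 37.7, Q_d = 210.5756.
dQ_d/dp = −3000/p² = −2.1108.
Point elasticity E = (dQ_d/dp)·(p/Q_d) = -2.1108 × 37.7/210.5756 ≈ -0.378.
|E| ≈ 0.378 < 1, so demand is inelastic.

inelastic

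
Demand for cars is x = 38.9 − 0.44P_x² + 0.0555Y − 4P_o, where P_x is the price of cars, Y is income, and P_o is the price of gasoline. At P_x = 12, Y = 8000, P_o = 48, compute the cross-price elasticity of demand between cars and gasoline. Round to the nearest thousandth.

x = 38.9 − 0.44(12)² + 0.0555(8000) − 4(48) = 38.9 − 63.36 + 444 − 192 = 227.54.
∂x/∂P_o = −4, so E_xy = -4·(48/227.54) ≈ -0.844.
E_xy < 0: the goods are complements.

-0.844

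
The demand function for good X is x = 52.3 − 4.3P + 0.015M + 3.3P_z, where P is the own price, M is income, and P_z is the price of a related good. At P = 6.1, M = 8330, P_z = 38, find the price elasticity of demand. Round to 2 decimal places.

First evaluate x: 52.3 − 4.3(6.1) + 0.015(8330) + 3.3(38) = 52.3 − 26.23 + 124.95 + 125.4 = 276.42.
∂x/∂P = −4.3, so E_p = (−4.3)·(6.1/276.42) ≈ -0.09.
|E_p| < 1: demand is inelastic.

-0.09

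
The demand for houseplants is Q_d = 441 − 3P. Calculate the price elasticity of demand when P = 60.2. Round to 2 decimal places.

-0.69

At P = 60.2, Q_d = 260.4.
dQ_d/dP = −3.
Point elasticity E = (dQ_d/dP)·(P/Q_d) = -3 × 60.2/260.4 ≈ -0.69.
|E| < 1, so demand is inelastic at this price.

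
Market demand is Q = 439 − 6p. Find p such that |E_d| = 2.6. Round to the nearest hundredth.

52.84

Set −bp/(a − bp) = −2.6 ⇒ bp = 2.6(a − bp) ⇒ bp(1+2.6) = 2.6·a.
p = 2.6·439/(6·3.6) ≈ 52.84.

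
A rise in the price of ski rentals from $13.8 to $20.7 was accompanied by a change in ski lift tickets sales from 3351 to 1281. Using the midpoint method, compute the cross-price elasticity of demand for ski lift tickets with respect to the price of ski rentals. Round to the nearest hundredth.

%ΔQ_x = (1281 − 3351)/[(3351+1281)/2] = -2070/2316 ≈ -0.8938.
%ΔP_y = (20.7 − 13.8)/[(13.8+20.7)/2] ≈ 0.4000.
E_xy = -0.8938/0.4000 ≈ -2.23.
E_xy < 0, so ski lift tickets and ski rentals are complements.

-2.23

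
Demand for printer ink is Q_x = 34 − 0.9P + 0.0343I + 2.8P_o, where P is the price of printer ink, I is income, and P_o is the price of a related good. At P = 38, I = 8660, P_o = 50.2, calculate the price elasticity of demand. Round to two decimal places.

Substituting, Q_x = 34 − 0.9(38) + 0.0343(8660) + 2.8(50.2) = 34 − 34.2 + 297.038 + 140.56 = 437.398.
∂Q_x/∂P = −0.9, so E_p = (−0.9)·(38/437.398) ≈ -0.08.
|E_p| < 1: demand is inelastic.

-0.08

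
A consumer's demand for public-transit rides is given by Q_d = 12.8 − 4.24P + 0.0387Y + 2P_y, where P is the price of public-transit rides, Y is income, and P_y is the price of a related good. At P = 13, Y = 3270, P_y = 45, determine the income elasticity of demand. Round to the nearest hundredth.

0.73

Evaluating quantity at (P, Y, P_y) gives Q_d = 12.8 − 4.24(13) + 0.0387(3270) + 2(45) = 12.8 − 55.12 + 126.549 + 90 = 174.229.
∂Q_d/∂Y = +0.0387, so E_I = 0.0387·(3270/174.229) ≈ 0.73.
E_I ∈ (0,1): normal good (necessity).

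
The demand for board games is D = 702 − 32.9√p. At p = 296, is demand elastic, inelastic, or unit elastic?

elastic

At p = 296, D = 135.967.
dD/dp = −32.9/(2√p) = −32.9/(2·17.2047).
Point elasticity E = (dD/dp)·(p/D) = -0.9561 × 296/135.967 ≈ -2.082.
|E| ≈ 2.082 > 1, so demand is elastic.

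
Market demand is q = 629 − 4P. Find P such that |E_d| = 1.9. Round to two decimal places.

103.03

Set −bP/(a − bP) = −1.9 ⇒ bP = 1.9(a − bP) ⇒ bP(1+1.9) = 1.9·a.
P = 1.9·629/(4·2.9) ≈ 103.03.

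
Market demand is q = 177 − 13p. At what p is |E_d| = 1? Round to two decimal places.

For linear demand q = a − bp, E = −bp/(a − bp). |E| = 1 ⇒ bp = a − bp ⇒ p = a/(2b).
p = 177/(2·13) ≈ 6.81.

6.81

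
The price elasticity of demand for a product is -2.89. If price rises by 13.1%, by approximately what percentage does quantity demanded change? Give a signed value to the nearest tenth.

-37.9

%ΔQ ≈ E × %ΔP = (-2.89) × (13.1%) ≈ -37.9%.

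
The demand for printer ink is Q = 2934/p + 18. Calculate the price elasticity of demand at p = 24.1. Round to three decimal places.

At p = 24.1, Q = 139.7427.
dQ/dp = −2934/p² = −5.0516.
Point elasticity E = (dQ/dp)·(p/Q) = -5.0516 × 24.1/139.7427 ≈ -0.871.
|E| < 1, so demand is inelastic at this price.

-0.871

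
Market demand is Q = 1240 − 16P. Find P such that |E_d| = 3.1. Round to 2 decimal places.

58.60

Set −bP/(a − bP) = −3.1 ⇒ bP = 3.1(a − bP) ⇒ bP(1+3.1) = 3.1·a.
P = 3.1·1240/(16·4.1) ≈ 58.60.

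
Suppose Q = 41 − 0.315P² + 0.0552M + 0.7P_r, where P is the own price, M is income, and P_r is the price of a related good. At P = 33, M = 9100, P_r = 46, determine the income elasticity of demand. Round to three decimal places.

2.161

Q = 41 − 0.315(33)² + 0.0552(9100) + 0.7(46) = 41 − 343.035 + 502.32 + 32.2 = 232.485.
∂Q/∂M = +0.0552, so E_I = 0.0552·(9100/232.485) ≈ 2.161.
E_I > 1: normal good (luxury).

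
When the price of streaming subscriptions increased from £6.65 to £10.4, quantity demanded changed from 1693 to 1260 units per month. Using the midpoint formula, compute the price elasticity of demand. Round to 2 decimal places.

%Δq = (1260 − 1693)/[(1693 + 1260)/2] = -433/1476.5 ≈ -0.2933.
%Δp = (10.4 − 6.65)/[(6.65 + 10.4)/2] = 3.75/8.525 ≈ 0.4399.
Arc elasticity E = %Δq/%Δp ≈ -0.2933/0.4399 ≈ -0.67.
|E| < 1: demand is inelastic over this range.

-0.67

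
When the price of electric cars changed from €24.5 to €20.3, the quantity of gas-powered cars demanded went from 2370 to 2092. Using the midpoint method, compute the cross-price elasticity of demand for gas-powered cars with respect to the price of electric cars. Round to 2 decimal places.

0.66

%ΔQ_x = (2092 − 2370)/[(2370+2092)/2] = -278/2231 ≈ -0.1246.
%ΔP_y = (20.3 − 24.5)/[(24.5+20.3)/2] ≈ -0.1875.
E_xy = -0.1246/-0.1875 ≈ 0.66.
E_xy > 0, so gas-powered cars and electric cars are substitutes.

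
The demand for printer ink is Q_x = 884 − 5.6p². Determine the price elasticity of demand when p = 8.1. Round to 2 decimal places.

-1.42

At p = 8.1, Q_x = 516.584.
dQ_x/dp = −2·5.6·p = −90.72.
Point elasticity E = (dQ_x/dp)·(p/Q_x) = -90.72 × 8.1/516.584 ≈ -1.42.
|E| > 1, so demand is elastic at this price.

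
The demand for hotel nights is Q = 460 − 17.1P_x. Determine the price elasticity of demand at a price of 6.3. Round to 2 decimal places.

At P_x = 6.3, Q = 352.27.
dQ/dP_x = −17.1.
Point elasticity E = (dQ/dP_x)·(P_x/Q) = -17.1 × 6.3/352.27 ≈ -0.31.
|E| < 1, so demand is inelastic at this price.

-0.31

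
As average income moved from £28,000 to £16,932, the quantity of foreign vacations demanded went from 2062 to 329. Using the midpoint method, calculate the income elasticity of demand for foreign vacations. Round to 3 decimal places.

%ΔQ = (329 − 2062)/[(2062+329)/2] = -1733/1195.5 ≈ -1.4496.
%ΔI = (16,932 − 28,000)/[(28,000+16,932)/2] = -11068/22466 ≈ -0.4927.
E_I = %ΔQ/%ΔI ≈ 2.942.
E_I > 1: normal good (luxury).

2.942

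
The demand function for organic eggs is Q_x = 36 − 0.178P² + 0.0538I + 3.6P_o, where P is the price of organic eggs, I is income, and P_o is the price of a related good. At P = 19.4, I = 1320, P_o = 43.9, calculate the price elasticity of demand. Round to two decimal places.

Substituting, Q_x = 36 − 0.178(19.4)² + 0.0538(1320) + 3.6(43.9) = 36 − 66.9921 + 71.016 + 158.04 = 198.0639.
∂Q_x/∂P = −2·0.178·P = -6.9064, so E_p = -6.9064·(19.4/198.0639) ≈ -0.68.
|E_p| < 1: demand is inelastic.

-0.68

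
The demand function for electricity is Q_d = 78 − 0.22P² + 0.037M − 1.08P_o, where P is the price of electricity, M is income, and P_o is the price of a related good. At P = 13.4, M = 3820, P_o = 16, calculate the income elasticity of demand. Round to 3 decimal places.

At the given point, Q_d = 78 − 0.22(13.4)² + 0.037(3820) − 1.08(16) = 78 − 39.5032 + 141.34 − 17.28 = 162.5568.
∂Q_d/∂M = +0.037, so E_I = 0.037·(3820/162.5568) ≈ 0.869.
E_I ∈ (0,1): normal good (necessity).

0.869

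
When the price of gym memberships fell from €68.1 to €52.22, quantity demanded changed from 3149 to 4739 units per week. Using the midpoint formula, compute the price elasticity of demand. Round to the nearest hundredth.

-1.53

%ΔQ = (4739 − 3149)/[(3149 + 4739)/2] = 1590/3944 ≈ 0.4031.
%Δp = (52.22 − 68.1)/[(68.1 + 52.22)/2] = -15.88/60.16 ≈ -0.2640.
Arc elasticity E = %ΔQ/%Δp ≈ 0.4031/-0.2640 ≈ -1.53.
|E| > 1: demand is elastic over this range.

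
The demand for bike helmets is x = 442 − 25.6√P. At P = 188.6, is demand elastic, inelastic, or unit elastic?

At P = 188.6, x = 90.4308.
dx/dP = −25.6/(2√P) = −25.6/(2·13.7332).
Point elasticity E = (dx/dP)·(P/x) = -0.932 × 188.6/90.4308 ≈ -1.944.
|E| ≈ 1.944 > 1, so demand is elastic.

elastic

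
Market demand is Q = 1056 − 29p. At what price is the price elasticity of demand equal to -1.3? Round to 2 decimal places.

Set −bp/(a − bp) = −1.3 ⇒ bp = 1.3(a − bp) ⇒ bp(1+1.3) = 1.3·a.
p = 1.3·1056/(29·2.3) ≈ 20.58.

20.58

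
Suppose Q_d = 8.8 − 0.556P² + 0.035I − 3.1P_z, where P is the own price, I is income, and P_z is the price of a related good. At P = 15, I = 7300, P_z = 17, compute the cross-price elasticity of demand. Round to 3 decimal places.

-0.609

Substituting, Q_d = 8.8 − 0.556(15)² + 0.035(7300) − 3.1(17) = 8.8 − 125.1 + 255.5 − 52.7 = 86.5.
∂Q_d/∂P_z = −3.1, so E_xy = -3.1·(17/86.5) ≈ -0.609.
E_xy < 0: the goods are complements.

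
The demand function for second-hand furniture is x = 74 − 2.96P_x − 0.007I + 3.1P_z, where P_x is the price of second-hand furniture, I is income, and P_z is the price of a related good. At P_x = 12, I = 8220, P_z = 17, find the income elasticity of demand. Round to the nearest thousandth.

Evaluating quantity at (P_x, I, P_z) gives x = 74 − 2.96(12) − 0.007(8220) + 3.1(17) = 74 − 35.52 − 57.54 + 52.7 = 33.64.
∂x/∂I = −0.007, so E_I = -0.007·(8220/33.64) ≈ -1.710.
E_I < 0: inferior good.

-1.710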